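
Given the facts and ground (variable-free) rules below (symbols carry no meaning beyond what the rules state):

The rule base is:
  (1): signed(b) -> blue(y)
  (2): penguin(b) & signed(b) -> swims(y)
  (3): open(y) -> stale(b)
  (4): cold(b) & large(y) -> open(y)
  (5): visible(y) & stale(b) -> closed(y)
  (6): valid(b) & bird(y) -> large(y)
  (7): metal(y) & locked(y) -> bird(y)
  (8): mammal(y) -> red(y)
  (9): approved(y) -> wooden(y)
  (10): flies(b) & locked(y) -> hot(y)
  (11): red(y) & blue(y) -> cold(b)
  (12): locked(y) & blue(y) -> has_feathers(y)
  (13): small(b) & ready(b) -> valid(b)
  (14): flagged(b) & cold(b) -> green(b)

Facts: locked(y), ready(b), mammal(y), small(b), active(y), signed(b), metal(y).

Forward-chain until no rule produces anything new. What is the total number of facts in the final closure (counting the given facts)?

16

Round 1: (1) [signed(b) -> blue(y)]; (7) [metal(y) & locked(y) -> bird(y)]; (8) [mammal(y) -> red(y)]; (13) [small(b) & ready(b) -> valid(b)]. Adds blue(y), bird(y), red(y), valid(b).
Round 2: (6) [valid(b) & bird(y) -> large(y)]; (11) [red(y) & blue(y) -> cold(b)]; (12) [locked(y) & blue(y) -> has_feathers(y)]. Adds large(y), cold(b), has_feathers(y).
Round 3: (4) [cold(b) & large(y) -> open(y)]. Adds open(y).
Round 4: (3) [open(y) -> stale(b)]. Adds stale(b).
Closure: {active(y), bird(y), blue(y), cold(b), has_feathers(y), large(y), locked(y), mammal(y), metal(y), open(y), ready(b), red(y), signed(b), small(b), stale(b), valid(b)} — 16 facts.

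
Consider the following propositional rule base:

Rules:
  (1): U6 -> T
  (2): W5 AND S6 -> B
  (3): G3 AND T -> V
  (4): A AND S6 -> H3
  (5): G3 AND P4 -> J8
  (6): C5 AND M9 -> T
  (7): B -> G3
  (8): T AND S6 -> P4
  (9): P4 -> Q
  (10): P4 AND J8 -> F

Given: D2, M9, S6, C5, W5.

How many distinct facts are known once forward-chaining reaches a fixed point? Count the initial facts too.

13

Round 1 fires (2), (6), giving B, T.
Round 2 fires (7), (8), giving G3, P4.
Round 3 fires (3), (5), (9), giving V, J8, Q.
Round 4 fires (10), giving F.
Closure: {B, C5, D2, F, G3, J8, M9, P4, Q, S6, T, V, W5} — 13 facts.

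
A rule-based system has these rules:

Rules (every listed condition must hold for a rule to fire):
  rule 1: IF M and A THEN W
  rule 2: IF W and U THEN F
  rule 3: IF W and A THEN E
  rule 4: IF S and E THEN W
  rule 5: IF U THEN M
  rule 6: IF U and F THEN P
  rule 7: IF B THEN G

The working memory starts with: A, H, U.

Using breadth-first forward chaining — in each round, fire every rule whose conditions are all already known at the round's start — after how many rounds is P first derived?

4

[1] rule 5 [IF U THEN M]. ⇒ new: M.
[2] rule 1 [IF M and A THEN W]. ⇒ new: W.
[3] rule 2 [IF W and U THEN F]; rule 3 [IF W and A THEN E]. ⇒ new: F, E.
[4] rule 6 [IF U and F THEN P]. ⇒ new: P.
P first appears in round 4.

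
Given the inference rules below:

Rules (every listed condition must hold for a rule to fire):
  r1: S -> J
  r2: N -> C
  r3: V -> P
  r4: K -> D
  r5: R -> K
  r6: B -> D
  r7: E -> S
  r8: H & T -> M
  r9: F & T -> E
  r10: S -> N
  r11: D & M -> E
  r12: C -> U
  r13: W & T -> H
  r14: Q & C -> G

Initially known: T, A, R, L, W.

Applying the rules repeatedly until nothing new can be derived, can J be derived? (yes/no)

Round 1 — r5, r13, derive K, H.
Round 2 — r4, r8, derive D, M.
Round 3 — r11, derive E.
Round 4 — r7, derive S.
Round 5 — r1, r10, derive J, N.
Round 6 — r2, derive C.
Round 7 — r12, derive U.
J appears in round 5, so it is derivable.

yes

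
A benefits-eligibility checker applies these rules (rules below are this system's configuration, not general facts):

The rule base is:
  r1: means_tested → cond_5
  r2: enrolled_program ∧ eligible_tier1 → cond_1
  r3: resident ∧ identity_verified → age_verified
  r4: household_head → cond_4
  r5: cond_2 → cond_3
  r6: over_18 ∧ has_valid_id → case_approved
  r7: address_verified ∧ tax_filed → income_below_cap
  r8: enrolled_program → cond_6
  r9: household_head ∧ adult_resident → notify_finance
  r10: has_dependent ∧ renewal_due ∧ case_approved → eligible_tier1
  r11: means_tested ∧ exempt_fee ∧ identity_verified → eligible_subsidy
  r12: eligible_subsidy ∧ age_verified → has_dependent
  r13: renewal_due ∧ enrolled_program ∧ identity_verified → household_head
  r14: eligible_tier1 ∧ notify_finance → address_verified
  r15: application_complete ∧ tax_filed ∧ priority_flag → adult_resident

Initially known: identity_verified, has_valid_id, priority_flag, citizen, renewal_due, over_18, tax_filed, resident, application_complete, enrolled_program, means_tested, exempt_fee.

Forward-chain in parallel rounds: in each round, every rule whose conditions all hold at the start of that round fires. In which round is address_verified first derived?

Round 1 fires r1, r3, r6, r8, r11, r13, r15, giving cond_5, age_verified, case_approved, cond_6, eligible_subsidy, household_head, adult_resident.
Round 2 fires r4, r9, r12, giving cond_4, notify_finance, has_dependent.
Round 3 fires r10, giving eligible_tier1.
Round 4 fires r2, r14, giving cond_1, address_verified.
address_verified first appears in round 4.

4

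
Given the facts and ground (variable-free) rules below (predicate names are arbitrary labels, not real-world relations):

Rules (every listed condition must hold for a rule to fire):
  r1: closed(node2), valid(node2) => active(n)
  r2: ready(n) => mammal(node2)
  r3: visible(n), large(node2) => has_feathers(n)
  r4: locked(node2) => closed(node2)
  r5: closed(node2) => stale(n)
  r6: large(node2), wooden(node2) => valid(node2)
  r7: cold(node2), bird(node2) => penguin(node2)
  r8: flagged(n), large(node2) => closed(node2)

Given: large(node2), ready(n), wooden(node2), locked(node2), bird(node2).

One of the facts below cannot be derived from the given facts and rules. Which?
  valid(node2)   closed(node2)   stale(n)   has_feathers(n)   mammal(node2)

Round 1: r2 [ready(n) => mammal(node2)]; r4 [locked(node2) => closed(node2)]; r6 [large(node2), wooden(node2) => valid(node2)]. Adds mammal(node2), closed(node2), valid(node2).
Round 2: r1 [closed(node2), valid(node2) => active(n)]; r5 [closed(node2) => stale(n)]. Adds active(n), stale(n).
Derived: valid(node2) (round 1), closed(node2) (round 1), mammal(node2) (round 1), stale(n) (round 2). has_feathers(n) never appears in any round.

has_feathers(n)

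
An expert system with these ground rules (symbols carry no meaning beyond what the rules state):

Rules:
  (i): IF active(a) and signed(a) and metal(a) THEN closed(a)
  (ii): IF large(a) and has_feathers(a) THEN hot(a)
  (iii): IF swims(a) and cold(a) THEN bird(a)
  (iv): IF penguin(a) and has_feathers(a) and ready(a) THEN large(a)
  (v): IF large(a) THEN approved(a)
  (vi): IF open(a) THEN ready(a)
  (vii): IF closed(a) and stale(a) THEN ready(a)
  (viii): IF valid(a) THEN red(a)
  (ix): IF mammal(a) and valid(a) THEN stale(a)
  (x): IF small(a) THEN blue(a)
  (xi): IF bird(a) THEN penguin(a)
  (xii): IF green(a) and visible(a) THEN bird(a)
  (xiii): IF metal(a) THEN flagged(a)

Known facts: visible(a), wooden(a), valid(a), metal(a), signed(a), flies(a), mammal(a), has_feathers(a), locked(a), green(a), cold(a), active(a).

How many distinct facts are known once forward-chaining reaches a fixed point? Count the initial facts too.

22

Round 1 — (i), (viii), (ix), (xii), (xiii), derive closed(a), red(a), stale(a), bird(a), flagged(a).
Round 2 — (vii), (xi), derive ready(a), penguin(a).
Round 3 — (iv), derive large(a).
Round 4 — (ii), (v), derive hot(a), approved(a).
Closure: {active(a), approved(a), bird(a), closed(a), cold(a), flagged(a), flies(a), green(a), has_feathers(a), hot(a), large(a), locked(a), mammal(a), metal(a), penguin(a), ready(a), red(a), signed(a), stale(a), valid(a), visible(a), wooden(a)} — 22 facts.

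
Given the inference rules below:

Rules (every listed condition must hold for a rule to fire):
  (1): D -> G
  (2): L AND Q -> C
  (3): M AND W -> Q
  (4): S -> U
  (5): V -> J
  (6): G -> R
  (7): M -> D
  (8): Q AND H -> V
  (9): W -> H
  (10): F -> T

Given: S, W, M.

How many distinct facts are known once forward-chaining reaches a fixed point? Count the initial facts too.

Round 1 — (3), (4), (7), (9), derive Q, U, D, H.
Round 2 — (1), (8), derive G, V.
Round 3 — (5), (6), derive J, R.
Closure: {D, G, H, J, M, Q, R, S, U, V, W} — 11 facts.

11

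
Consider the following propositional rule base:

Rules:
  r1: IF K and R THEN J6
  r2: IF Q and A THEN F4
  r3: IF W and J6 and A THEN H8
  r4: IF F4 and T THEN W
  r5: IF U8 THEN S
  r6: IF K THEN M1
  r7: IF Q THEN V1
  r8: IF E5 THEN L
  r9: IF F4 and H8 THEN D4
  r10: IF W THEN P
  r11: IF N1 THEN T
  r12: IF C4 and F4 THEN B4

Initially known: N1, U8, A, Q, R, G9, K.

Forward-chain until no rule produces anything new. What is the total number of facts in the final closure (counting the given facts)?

Round 1 — r1, r2, r5, r6, r7, r11, derive J6, F4, S, M1, V1, T.
Round 2 — r4, derive W.
Round 3 — r3, r10, derive H8, P.
Round 4 — r9, derive D4.
Closure: {A, D4, F4, G9, H8, J6, K, M1, N1, P, Q, R, S, T, U8, V1, W} — 17 facts.

17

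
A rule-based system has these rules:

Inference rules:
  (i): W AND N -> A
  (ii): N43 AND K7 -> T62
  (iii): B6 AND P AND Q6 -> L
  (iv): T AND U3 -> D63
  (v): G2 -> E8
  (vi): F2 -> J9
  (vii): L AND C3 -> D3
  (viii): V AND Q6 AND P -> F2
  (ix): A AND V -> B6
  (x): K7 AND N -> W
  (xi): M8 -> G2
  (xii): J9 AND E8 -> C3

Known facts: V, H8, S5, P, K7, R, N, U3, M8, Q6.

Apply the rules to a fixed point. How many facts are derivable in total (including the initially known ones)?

[1] (viii) [V AND Q6 AND P -> F2]; (x) [K7 AND N -> W]; (xi) [M8 -> G2]. ⇒ new: F2, W, G2.
[2] (i) [W AND N -> A]; (v) [G2 -> E8]; (vi) [F2 -> J9]. ⇒ new: A, E8, J9.
[3] (ix) [A AND V -> B6]; (xii) [J9 AND E8 -> C3]. ⇒ new: B6, C3.
[4] (iii) [B6 AND P AND Q6 -> L]. ⇒ new: L.
[5] (vii) [L AND C3 -> D3]. ⇒ new: D3.
Closure: {A, B6, C3, D3, E8, F2, G2, H8, J9, K7, L, M8, N, P, Q6, R, S5, U3, V, W} — 20 facts.

20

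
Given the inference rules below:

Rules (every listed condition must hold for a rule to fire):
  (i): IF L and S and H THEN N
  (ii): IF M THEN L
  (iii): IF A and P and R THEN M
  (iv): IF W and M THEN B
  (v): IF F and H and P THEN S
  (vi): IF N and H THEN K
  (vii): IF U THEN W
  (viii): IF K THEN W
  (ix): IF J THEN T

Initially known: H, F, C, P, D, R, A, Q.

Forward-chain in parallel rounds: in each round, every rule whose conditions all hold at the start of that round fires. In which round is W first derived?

5

Round 1 — (iii), (v), derive M, S.
Round 2 — (ii), derive L.
Round 3 — (i), derive N.
Round 4 — (vi), derive K.
Round 5 — (viii), derive W.
W first appears in round 5.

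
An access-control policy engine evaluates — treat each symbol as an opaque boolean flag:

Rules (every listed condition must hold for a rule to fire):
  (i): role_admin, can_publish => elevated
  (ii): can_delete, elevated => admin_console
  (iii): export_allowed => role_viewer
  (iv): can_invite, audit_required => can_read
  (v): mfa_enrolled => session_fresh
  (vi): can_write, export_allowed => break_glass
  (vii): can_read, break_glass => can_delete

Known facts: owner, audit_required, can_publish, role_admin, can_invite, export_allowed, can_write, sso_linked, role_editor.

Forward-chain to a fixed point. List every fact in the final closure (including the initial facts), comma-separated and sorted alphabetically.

[1] (i) [role_admin, can_publish => elevated]; (iii) [export_allowed => role_viewer]; (iv) [can_invite, audit_required => can_read]; (vi) [can_write, export_allowed => break_glass]. ⇒ new: elevated, role_viewer, can_read, break_glass.
[2] (vii) [can_read, break_glass => can_delete]. ⇒ new: can_delete.
[3] (ii) [can_delete, elevated => admin_console]. ⇒ new: admin_console.

admin_console, audit_required, break_glass, can_delete, can_invite, can_publish, can_read, can_write, elevated, export_allowed, owner, role_admin, role_editor, role_viewer, sso_linked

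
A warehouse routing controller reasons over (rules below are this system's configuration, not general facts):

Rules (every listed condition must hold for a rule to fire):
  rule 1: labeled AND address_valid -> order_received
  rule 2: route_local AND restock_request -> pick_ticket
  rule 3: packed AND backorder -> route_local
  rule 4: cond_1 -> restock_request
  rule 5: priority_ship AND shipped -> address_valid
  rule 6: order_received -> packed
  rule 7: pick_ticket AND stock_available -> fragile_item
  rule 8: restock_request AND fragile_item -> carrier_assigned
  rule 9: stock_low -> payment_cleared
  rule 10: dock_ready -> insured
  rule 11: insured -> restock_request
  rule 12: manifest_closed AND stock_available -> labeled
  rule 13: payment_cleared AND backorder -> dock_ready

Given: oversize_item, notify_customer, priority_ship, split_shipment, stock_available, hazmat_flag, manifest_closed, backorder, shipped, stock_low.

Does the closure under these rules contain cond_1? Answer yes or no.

Round 1: rule 5 [priority_ship AND shipped -> address_valid]; rule 9 [stock_low -> payment_cleared]; rule 12 [manifest_closed AND stock_available -> labeled]. New: address_valid, payment_cleared, labeled.
Round 2: rule 1 [labeled AND address_valid -> order_received]; rule 13 [payment_cleared AND backorder -> dock_ready]. New: order_received, dock_ready.
Round 3: rule 6 [order_received -> packed]; rule 10 [dock_ready -> insured]. New: packed, insured.
Round 4: rule 3 [packed AND backorder -> route_local]; rule 11 [insured -> restock_request]. New: route_local, restock_request.
Round 5: rule 2 [route_local AND restock_request -> pick_ticket]. New: pick_ticket.
Round 6: rule 7 [pick_ticket AND stock_available -> fragile_item]. New: fragile_item.
Round 7: rule 8 [restock_request AND fragile_item -> carrier_assigned]. New: carrier_assigned.
Fixed point reached. No rule has cond_1 as a consequent, and it is not given.

no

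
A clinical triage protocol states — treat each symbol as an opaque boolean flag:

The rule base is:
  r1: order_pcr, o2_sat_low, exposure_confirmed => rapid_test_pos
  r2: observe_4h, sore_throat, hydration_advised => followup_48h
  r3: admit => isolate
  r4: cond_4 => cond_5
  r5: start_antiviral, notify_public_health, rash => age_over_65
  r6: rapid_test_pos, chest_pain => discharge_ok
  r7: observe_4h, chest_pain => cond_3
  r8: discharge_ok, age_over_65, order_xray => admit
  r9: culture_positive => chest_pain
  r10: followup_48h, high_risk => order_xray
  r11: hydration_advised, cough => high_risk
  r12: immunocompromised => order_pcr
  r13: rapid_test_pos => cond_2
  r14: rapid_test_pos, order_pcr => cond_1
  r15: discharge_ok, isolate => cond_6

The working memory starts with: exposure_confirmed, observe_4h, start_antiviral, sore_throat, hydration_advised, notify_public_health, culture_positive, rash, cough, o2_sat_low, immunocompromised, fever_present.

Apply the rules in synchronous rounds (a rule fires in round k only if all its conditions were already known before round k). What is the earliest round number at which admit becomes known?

Round 1 — r2, r5, r9, r11, r12, derive followup_48h, age_over_65, chest_pain, high_risk, order_pcr.
Round 2 — r1, r7, r10, derive rapid_test_pos, cond_3, order_xray.
Round 3 — r6, r13, r14, derive discharge_ok, cond_2, cond_1.
Round 4 — r8, derive admit.
admit first appears in round 4.

4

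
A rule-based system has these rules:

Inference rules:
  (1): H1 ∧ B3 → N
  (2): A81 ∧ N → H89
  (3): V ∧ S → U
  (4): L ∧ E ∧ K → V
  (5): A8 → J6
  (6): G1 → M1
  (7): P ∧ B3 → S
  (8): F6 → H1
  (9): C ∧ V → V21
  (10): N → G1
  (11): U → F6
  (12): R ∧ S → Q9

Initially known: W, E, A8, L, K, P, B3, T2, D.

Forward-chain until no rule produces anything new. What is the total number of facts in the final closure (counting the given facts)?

[1] (4) [L ∧ E ∧ K → V]; (5) [A8 → J6]; (7) [P ∧ B3 → S]. ⇒ new: V, J6, S.
[2] (3) [V ∧ S → U]. ⇒ new: U.
[3] (11) [U → F6]. ⇒ new: F6.
[4] (8) [F6 → H1]. ⇒ new: H1.
[5] (1) [H1 ∧ B3 → N]. ⇒ new: N.
[6] (10) [N → G1]. ⇒ new: G1.
[7] (6) [G1 → M1]. ⇒ new: M1.
Closure: {A8, B3, D, E, F6, G1, H1, J6, K, L, M1, N, P, S, T2, U, V, W} — 18 facts.

18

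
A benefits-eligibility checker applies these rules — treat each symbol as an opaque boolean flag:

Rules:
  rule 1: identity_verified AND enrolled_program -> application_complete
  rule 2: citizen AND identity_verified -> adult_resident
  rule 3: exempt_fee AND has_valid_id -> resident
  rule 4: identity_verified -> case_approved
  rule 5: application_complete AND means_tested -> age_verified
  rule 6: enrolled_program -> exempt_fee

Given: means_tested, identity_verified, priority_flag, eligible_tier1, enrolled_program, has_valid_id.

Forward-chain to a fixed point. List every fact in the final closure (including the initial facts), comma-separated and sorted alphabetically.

age_verified, application_complete, case_approved, eligible_tier1, enrolled_program, exempt_fee, has_valid_id, identity_verified, means_tested, priority_flag, resident

Round 1 — rule 1, rule 4, rule 6, derive application_complete, case_approved, exempt_fee.
Round 2 — rule 3, rule 5, derive resident, age_verified.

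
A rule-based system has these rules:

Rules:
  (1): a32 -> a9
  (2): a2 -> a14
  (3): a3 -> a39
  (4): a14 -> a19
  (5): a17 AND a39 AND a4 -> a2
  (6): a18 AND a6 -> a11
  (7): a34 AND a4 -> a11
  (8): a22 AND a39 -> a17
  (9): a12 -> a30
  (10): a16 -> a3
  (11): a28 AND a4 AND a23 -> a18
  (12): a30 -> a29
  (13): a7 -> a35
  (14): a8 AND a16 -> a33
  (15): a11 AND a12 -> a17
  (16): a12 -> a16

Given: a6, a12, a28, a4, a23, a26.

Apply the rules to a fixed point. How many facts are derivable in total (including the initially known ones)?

Round 1 — (9), (11), (16), derive a30, a18, a16.
Round 2 — (6), (10), (12), derive a11, a3, a29.
Round 3 — (3), (15), derive a39, a17.
Round 4 — (5), derive a2.
Round 5 — (2), derive a14.
Round 6 — (4), derive a19.
Closure: {a11, a12, a14, a16, a17, a18, a19, a2, a23, a26, a28, a29, a3, a30, a39, a4, a6} — 17 facts.

17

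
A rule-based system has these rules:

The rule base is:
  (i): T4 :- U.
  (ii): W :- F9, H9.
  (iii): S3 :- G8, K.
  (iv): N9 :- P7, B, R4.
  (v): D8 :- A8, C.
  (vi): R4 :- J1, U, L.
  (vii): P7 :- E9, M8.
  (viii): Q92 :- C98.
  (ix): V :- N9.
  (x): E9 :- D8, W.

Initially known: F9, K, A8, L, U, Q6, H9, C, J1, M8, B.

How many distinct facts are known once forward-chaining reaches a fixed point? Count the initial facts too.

19

Round 1: (i) [T4 :- U.]; (ii) [W :- F9, H9.]; (v) [D8 :- A8, C.]; (vi) [R4 :- J1, U, L.]. Adds T4, W, D8, R4.
Round 2: (x) [E9 :- D8, W.]. Adds E9.
Round 3: (vii) [P7 :- E9, M8.]. Adds P7.
Round 4: (iv) [N9 :- P7, B, R4.]. Adds N9.
Round 5: (ix) [V :- N9.]. Adds V.
Closure: {A8, B, C, D8, E9, F9, H9, J1, K, L, M8, N9, P7, Q6, R4, T4, U, V, W} — 19 facts.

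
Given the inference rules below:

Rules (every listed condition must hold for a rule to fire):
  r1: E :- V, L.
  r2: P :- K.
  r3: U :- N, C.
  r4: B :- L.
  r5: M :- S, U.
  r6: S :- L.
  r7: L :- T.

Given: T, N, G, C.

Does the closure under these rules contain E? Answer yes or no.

[1] r3 [U :- N, C.]; r7 [L :- T.]. ⇒ new: U, L.
[2] r4 [B :- L.]; r6 [S :- L.]. ⇒ new: B, S.
[3] r5 [M :- S, U.]. ⇒ new: M.
Fixed point reached. E is concluded only by r1; r1 needs V (never derived).

no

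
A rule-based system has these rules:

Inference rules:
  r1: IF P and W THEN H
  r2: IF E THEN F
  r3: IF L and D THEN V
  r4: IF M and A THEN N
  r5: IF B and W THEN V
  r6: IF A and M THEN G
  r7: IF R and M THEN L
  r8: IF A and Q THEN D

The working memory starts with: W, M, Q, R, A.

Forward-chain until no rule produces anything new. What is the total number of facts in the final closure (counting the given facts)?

Round 1 fires r4, r6, r7, r8, giving N, G, L, D.
Round 2 fires r3, giving V.
Closure: {A, D, G, L, M, N, Q, R, V, W} — 10 facts.

10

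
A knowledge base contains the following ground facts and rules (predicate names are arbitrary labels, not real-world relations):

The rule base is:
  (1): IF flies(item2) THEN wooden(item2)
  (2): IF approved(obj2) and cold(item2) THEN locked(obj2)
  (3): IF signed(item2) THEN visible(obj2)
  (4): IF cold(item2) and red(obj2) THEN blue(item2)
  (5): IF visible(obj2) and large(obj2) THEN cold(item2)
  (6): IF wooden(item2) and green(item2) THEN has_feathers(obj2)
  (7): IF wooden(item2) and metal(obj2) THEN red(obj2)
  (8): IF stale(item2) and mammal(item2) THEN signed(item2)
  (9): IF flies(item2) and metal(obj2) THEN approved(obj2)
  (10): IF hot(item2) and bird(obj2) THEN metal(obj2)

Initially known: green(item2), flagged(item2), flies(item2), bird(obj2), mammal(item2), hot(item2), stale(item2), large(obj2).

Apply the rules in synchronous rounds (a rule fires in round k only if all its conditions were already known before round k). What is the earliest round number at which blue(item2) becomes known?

[1] (1) [IF flies(item2) THEN wooden(item2)]; (8) [IF stale(item2) and mammal(item2) THEN signed(item2)]; (10) [IF hot(item2) and bird(obj2) THEN metal(obj2)]. ⇒ new: wooden(item2), signed(item2), metal(obj2).
[2] (3) [IF signed(item2) THEN visible(obj2)]; (6) [IF wooden(item2) and green(item2) THEN has_feathers(obj2)]; (7) [IF wooden(item2) and metal(obj2) THEN red(obj2)]; (9) [IF flies(item2) and metal(obj2) THEN approved(obj2)]. ⇒ new: visible(obj2), has_feathers(obj2), red(obj2), approved(obj2).
[3] (5) [IF visible(obj2) and large(obj2) THEN cold(item2)]. ⇒ new: cold(item2).
[4] (2) [IF approved(obj2) and cold(item2) THEN locked(obj2)]; (4) [IF cold(item2) and red(obj2) THEN blue(item2)]. ⇒ new: locked(obj2), blue(item2).
blue(item2) first appears in round 4.

4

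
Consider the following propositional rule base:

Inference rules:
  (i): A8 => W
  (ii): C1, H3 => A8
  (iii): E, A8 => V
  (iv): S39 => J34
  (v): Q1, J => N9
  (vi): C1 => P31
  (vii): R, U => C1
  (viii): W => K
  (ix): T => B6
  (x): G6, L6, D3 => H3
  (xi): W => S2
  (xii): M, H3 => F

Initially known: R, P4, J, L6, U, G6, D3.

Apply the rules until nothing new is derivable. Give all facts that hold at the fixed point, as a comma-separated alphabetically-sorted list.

A8, C1, D3, G6, H3, J, K, L6, P31, P4, R, S2, U, W

[1] (vii) [R, U => C1]; (x) [G6, L6, D3 => H3]. ⇒ new: C1, H3.
[2] (ii) [C1, H3 => A8]; (vi) [C1 => P31]. ⇒ new: A8, P31.
[3] (i) [A8 => W]. ⇒ new: W.
[4] (viii) [W => K]; (xi) [W => S2]. ⇒ new: K, S2.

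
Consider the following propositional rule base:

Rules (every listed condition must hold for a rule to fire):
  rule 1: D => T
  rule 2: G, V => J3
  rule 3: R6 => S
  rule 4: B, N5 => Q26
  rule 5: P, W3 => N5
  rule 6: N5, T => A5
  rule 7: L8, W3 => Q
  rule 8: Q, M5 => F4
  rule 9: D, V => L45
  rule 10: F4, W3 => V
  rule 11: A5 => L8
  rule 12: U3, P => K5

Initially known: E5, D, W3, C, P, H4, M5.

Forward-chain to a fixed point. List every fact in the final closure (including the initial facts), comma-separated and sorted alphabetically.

A5, C, D, E5, F4, H4, L45, L8, M5, N5, P, Q, T, V, W3

Round 1 — rule 1, rule 5, derive T, N5.
Round 2 — rule 6, derive A5.
Round 3 — rule 11, derive L8.
Round 4 — rule 7, derive Q.
Round 5 — rule 8, derive F4.
Round 6 — rule 10, derive V.
Round 7 — rule 9, derive L45.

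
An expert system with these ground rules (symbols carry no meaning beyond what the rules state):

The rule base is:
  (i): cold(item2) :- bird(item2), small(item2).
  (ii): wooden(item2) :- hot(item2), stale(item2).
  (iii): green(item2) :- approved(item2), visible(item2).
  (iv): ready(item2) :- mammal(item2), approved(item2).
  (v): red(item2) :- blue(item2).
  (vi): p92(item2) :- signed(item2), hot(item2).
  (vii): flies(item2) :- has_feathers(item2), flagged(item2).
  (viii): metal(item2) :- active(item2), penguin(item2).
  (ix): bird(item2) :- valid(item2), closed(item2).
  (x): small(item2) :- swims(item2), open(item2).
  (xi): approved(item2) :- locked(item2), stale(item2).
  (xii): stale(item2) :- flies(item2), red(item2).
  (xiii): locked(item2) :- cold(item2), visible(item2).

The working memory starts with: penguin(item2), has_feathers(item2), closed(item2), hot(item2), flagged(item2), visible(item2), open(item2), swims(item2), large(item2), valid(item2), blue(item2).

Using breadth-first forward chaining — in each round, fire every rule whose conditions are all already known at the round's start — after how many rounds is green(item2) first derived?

Round 1: (v) [red(item2) :- blue(item2).]; (vii) [flies(item2) :- has_feathers(item2), flagged(item2).]; (ix) [bird(item2) :- valid(item2), closed(item2).]; (x) [small(item2) :- swims(item2), open(item2).]. New: red(item2), flies(item2), bird(item2), small(item2).
Round 2: (i) [cold(item2) :- bird(item2), small(item2).]; (xii) [stale(item2) :- flies(item2), red(item2).]. New: cold(item2), stale(item2).
Round 3: (ii) [wooden(item2) :- hot(item2), stale(item2).]; (xiii) [locked(item2) :- cold(item2), visible(item2).]. New: wooden(item2), locked(item2).
Round 4: (xi) [approved(item2) :- locked(item2), stale(item2).]. New: approved(item2).
Round 5: (iii) [green(item2) :- approved(item2), visible(item2).]. New: green(item2).
green(item2) first appears in round 5.

5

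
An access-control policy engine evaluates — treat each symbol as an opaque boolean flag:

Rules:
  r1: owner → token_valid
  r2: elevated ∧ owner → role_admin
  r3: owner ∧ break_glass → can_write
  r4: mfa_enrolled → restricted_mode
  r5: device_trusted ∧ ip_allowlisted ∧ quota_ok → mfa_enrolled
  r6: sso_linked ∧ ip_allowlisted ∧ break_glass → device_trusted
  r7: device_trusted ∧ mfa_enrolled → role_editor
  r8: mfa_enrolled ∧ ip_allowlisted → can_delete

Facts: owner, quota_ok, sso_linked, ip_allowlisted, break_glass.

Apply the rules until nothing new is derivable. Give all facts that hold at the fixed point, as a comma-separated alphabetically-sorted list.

break_glass, can_delete, can_write, device_trusted, ip_allowlisted, mfa_enrolled, owner, quota_ok, restricted_mode, role_editor, sso_linked, token_valid

Round 1 — r1, r3, r6, derive token_valid, can_write, device_trusted.
Round 2 — r5, derive mfa_enrolled.
Round 3 — r4, r7, r8, derive restricted_mode, role_editor, can_delete.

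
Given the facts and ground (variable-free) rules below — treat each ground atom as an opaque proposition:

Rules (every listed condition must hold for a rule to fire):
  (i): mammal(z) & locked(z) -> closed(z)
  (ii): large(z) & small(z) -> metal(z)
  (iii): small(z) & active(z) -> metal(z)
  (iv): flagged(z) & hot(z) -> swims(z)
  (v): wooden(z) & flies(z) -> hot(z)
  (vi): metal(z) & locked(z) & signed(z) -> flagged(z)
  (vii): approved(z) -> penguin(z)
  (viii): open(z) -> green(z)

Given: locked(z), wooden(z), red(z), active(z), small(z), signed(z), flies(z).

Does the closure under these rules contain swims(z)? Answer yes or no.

Round 1: (iii) [small(z) & active(z) -> metal(z)]; (v) [wooden(z) & flies(z) -> hot(z)]. Adds metal(z), hot(z).
Round 2: (vi) [metal(z) & locked(z) & signed(z) -> flagged(z)]. Adds flagged(z).
Round 3: (iv) [flagged(z) & hot(z) -> swims(z)]. Adds swims(z).
swims(z) appears in round 3, so it is derivable.

yes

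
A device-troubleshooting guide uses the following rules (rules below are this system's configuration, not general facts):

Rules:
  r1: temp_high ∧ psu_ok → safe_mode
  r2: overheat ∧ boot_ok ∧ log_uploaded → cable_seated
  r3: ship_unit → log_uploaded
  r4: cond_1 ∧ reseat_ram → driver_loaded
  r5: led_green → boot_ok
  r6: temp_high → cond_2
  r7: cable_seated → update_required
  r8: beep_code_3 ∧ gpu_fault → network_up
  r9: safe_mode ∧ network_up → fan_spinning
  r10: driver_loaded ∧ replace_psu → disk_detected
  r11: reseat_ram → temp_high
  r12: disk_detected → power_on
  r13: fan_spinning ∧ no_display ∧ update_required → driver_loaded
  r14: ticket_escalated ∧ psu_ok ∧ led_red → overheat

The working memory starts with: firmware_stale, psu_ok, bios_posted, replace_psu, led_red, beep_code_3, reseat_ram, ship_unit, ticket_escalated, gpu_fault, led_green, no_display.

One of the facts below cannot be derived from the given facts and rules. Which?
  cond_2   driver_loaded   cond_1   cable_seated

Round 1 fires r3, r5, r8, r11, r14, giving log_uploaded, boot_ok, network_up, temp_high, overheat.
Round 2 fires r1, r2, r6, giving safe_mode, cable_seated, cond_2.
Round 3 fires r7, r9, giving update_required, fan_spinning.
Round 4 fires r13, giving driver_loaded.
Round 5 fires r10, giving disk_detected.
Round 6 fires r12, giving power_on.
Derived: cond_2 (round 2), cable_seated (round 2), driver_loaded (round 4). cond_1 never appears in any round.

cond_1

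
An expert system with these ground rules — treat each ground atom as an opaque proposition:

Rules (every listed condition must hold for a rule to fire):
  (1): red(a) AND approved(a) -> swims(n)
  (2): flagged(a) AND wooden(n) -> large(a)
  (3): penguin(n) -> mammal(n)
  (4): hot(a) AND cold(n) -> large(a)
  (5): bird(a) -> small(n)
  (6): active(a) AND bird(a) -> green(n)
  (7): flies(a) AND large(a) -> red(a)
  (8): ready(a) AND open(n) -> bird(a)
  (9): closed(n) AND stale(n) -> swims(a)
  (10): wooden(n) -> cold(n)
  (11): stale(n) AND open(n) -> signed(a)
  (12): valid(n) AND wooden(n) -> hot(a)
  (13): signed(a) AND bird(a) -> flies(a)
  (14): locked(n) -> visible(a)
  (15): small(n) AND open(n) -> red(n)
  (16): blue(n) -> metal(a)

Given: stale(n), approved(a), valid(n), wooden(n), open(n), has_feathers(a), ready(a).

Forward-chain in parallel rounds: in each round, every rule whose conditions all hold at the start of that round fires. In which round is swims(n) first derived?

Round 1: (8) [ready(a) AND open(n) -> bird(a)]; (10) [wooden(n) -> cold(n)]; (11) [stale(n) AND open(n) -> signed(a)]; (12) [valid(n) AND wooden(n) -> hot(a)]. Adds bird(a), cold(n), signed(a), hot(a).
Round 2: (4) [hot(a) AND cold(n) -> large(a)]; (5) [bird(a) -> small(n)]; (13) [signed(a) AND bird(a) -> flies(a)]. Adds large(a), small(n), flies(a).
Round 3: (7) [flies(a) AND large(a) -> red(a)]; (15) [small(n) AND open(n) -> red(n)]. Adds red(a), red(n).
Round 4: (1) [red(a) AND approved(a) -> swims(n)]. Adds swims(n).
swims(n) first appears in round 4.

4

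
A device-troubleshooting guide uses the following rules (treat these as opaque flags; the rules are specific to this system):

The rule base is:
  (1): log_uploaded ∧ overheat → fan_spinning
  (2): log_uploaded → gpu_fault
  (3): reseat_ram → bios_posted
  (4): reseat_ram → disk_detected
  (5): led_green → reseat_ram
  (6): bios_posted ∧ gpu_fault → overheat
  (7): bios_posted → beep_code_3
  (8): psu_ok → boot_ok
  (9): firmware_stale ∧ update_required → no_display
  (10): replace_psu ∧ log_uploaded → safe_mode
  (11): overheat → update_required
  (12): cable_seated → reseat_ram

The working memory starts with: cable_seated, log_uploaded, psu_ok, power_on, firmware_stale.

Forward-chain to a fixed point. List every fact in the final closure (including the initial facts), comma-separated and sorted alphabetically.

Round 1 — (2), (8), (12), derive gpu_fault, boot_ok, reseat_ram.
Round 2 — (3), (4), derive bios_posted, disk_detected.
Round 3 — (6), (7), derive overheat, beep_code_3.
Round 4 — (1), (11), derive fan_spinning, update_required.
Round 5 — (9), derive no_display.

beep_code_3, bios_posted, boot_ok, cable_seated, disk_detected, fan_spinning, firmware_stale, gpu_fault, log_uploaded, no_display, overheat, power_on, psu_ok, reseat_ram, update_required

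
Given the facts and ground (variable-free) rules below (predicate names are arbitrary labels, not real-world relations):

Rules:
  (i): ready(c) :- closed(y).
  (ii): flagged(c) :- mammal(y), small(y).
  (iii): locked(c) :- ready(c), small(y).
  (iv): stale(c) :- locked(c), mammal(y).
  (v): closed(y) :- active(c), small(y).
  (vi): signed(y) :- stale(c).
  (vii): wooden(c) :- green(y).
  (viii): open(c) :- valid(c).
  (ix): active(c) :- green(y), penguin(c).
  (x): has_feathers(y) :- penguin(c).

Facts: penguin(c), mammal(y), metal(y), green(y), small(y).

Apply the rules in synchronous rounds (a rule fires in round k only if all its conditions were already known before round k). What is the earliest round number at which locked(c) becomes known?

4

[1] (ii) [flagged(c) :- mammal(y), small(y).]; (vii) [wooden(c) :- green(y).]; (ix) [active(c) :- green(y), penguin(c).]; (x) [has_feathers(y) :- penguin(c).]. ⇒ new: flagged(c), wooden(c), active(c), has_feathers(y).
[2] (v) [closed(y) :- active(c), small(y).]. ⇒ new: closed(y).
[3] (i) [ready(c) :- closed(y).]. ⇒ new: ready(c).
[4] (iii) [locked(c) :- ready(c), small(y).]. ⇒ new: locked(c).
locked(c) first appears in round 4.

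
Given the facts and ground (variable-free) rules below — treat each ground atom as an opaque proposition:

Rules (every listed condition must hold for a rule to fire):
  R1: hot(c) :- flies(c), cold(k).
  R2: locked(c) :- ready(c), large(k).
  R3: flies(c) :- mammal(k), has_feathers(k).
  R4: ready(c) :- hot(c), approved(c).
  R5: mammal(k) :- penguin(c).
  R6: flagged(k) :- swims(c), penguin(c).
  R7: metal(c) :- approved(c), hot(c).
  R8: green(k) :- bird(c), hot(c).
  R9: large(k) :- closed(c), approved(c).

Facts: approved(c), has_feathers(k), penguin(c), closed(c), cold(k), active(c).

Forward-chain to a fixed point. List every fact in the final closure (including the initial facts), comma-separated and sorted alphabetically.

active(c), approved(c), closed(c), cold(k), flies(c), has_feathers(k), hot(c), large(k), locked(c), mammal(k), metal(c), penguin(c), ready(c)

Round 1: R5 [mammal(k) :- penguin(c).]; R9 [large(k) :- closed(c), approved(c).]. New: mammal(k), large(k).
Round 2: R3 [flies(c) :- mammal(k), has_feathers(k).]. New: flies(c).
Round 3: R1 [hot(c) :- flies(c), cold(k).]. New: hot(c).
Round 4: R4 [ready(c) :- hot(c), approved(c).]; R7 [metal(c) :- approved(c), hot(c).]. New: ready(c), metal(c).
Round 5: R2 [locked(c) :- ready(c), large(k).]. New: locked(c).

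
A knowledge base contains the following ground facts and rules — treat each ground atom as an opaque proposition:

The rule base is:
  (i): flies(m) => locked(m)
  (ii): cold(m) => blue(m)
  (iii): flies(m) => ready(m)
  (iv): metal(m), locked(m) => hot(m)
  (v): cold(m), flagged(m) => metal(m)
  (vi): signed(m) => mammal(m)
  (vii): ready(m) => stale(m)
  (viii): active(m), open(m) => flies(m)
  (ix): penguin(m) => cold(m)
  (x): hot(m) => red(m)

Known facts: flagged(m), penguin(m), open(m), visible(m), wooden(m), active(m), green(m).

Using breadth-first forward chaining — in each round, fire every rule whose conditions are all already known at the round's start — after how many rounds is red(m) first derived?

4

Round 1 fires (viii), (ix), giving flies(m), cold(m).
Round 2 fires (i), (ii), (iii), (v), giving locked(m), blue(m), ready(m), metal(m).
Round 3 fires (iv), (vii), giving hot(m), stale(m).
Round 4 fires (x), giving red(m).
red(m) first appears in round 4.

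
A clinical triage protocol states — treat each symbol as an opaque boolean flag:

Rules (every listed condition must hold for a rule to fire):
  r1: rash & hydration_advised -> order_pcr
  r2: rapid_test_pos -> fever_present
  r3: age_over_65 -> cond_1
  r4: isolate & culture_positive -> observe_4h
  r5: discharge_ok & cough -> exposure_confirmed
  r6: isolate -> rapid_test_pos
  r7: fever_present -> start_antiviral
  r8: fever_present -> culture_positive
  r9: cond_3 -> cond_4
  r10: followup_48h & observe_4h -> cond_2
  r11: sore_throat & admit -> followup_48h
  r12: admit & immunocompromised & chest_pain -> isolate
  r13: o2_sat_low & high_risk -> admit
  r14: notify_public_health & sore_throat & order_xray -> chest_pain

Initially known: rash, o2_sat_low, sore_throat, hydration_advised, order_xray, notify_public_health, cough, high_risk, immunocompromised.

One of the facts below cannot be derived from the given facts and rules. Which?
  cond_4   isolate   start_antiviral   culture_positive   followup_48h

Round 1 fires r1, r13, r14, giving order_pcr, admit, chest_pain.
Round 2 fires r11, r12, giving followup_48h, isolate.
Round 3 fires r6, giving rapid_test_pos.
Round 4 fires r2, giving fever_present.
Round 5 fires r7, r8, giving start_antiviral, culture_positive.
Round 6 fires r4, giving observe_4h.
Round 7 fires r10, giving cond_2.
Derived: followup_48h (round 2), start_antiviral (round 5), culture_positive (round 5), isolate (round 2). cond_4 never appears in any round.

cond_4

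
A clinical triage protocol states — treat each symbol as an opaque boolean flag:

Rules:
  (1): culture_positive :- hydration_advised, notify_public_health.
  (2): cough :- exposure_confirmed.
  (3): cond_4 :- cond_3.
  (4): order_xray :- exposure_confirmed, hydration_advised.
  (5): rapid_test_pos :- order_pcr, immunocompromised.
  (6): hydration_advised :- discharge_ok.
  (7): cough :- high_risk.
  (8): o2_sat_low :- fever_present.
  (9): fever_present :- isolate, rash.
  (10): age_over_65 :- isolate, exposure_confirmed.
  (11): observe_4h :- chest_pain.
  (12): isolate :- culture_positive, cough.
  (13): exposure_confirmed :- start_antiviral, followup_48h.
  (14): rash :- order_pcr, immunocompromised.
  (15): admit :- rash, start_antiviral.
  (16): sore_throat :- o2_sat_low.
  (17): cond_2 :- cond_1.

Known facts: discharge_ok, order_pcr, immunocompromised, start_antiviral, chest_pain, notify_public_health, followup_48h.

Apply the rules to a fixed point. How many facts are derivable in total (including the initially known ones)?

Round 1: (5) [rapid_test_pos :- order_pcr, immunocompromised.]; (6) [hydration_advised :- discharge_ok.]; (11) [observe_4h :- chest_pain.]; (13) [exposure_confirmed :- start_antiviral, followup_48h.]; (14) [rash :- order_pcr, immunocompromised.]. New: rapid_test_pos, hydration_advised, observe_4h, exposure_confirmed, rash.
Round 2: (1) [culture_positive :- hydration_advised, notify_public_health.]; (2) [cough :- exposure_confirmed.]; (4) [order_xray :- exposure_confirmed, hydration_advised.]; (15) [admit :- rash, start_antiviral.]. New: culture_positive, cough, order_xray, admit.
Round 3: (12) [isolate :- culture_positive, cough.]. New: isolate.
Round 4: (9) [fever_present :- isolate, rash.]; (10) [age_over_65 :- isolate, exposure_confirmed.]. New: fever_present, age_over_65.
Round 5: (8) [o2_sat_low :- fever_present.]. New: o2_sat_low.
Round 6: (16) [sore_throat :- o2_sat_low.]. New: sore_throat.
Closure: {admit, age_over_65, chest_pain, cough, culture_positive, discharge_ok, exposure_confirmed, fever_present, followup_48h, hydration_advised, immunocompromised, isolate, notify_public_health, o2_sat_low, observe_4h, order_pcr, order_xray, rapid_test_pos, rash, sore_throat, start_antiviral} — 21 facts.

21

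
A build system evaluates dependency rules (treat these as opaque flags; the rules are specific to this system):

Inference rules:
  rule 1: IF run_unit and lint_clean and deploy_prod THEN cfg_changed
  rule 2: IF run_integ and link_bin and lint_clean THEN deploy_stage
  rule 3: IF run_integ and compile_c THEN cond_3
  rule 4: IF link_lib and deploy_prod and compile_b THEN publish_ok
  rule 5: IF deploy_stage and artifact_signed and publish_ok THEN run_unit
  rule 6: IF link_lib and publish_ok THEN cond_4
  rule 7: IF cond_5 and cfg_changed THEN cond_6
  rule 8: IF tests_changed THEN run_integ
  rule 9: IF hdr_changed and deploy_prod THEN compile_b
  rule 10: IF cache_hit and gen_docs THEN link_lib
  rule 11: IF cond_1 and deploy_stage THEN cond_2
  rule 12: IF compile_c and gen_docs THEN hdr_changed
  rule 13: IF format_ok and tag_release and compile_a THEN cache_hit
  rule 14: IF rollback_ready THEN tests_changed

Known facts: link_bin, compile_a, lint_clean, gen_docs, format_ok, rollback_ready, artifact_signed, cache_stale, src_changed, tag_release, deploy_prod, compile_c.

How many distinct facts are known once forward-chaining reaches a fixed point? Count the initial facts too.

Round 1: rule 12 [IF compile_c and gen_docs THEN hdr_changed]; rule 13 [IF format_ok and tag_release and compile_a THEN cache_hit]; rule 14 [IF rollback_ready THEN tests_changed]. Adds hdr_changed, cache_hit, tests_changed.
Round 2: rule 8 [IF tests_changed THEN run_integ]; rule 9 [IF hdr_changed and deploy_prod THEN compile_b]; rule 10 [IF cache_hit and gen_docs THEN link_lib]. Adds run_integ, compile_b, link_lib.
Round 3: rule 2 [IF run_integ and link_bin and lint_clean THEN deploy_stage]; rule 3 [IF run_integ and compile_c THEN cond_3]; rule 4 [IF link_lib and deploy_prod and compile_b THEN publish_ok]. Adds deploy_stage, cond_3, publish_ok.
Round 4: rule 5 [IF deploy_stage and artifact_signed and publish_ok THEN run_unit]; rule 6 [IF link_lib and publish_ok THEN cond_4]. Adds run_unit, cond_4.
Round 5: rule 1 [IF run_unit and lint_clean and deploy_prod THEN cfg_changed]. Adds cfg_changed.
Closure: {artifact_signed, cache_hit, cache_stale, cfg_changed, compile_a, compile_b, compile_c, cond_3, cond_4, deploy_prod, deploy_stage, format_ok, gen_docs, hdr_changed, link_bin, link_lib, lint_clean, publish_ok, rollback_ready, run_integ, run_unit, src_changed, tag_release, tests_changed} — 24 facts.

24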